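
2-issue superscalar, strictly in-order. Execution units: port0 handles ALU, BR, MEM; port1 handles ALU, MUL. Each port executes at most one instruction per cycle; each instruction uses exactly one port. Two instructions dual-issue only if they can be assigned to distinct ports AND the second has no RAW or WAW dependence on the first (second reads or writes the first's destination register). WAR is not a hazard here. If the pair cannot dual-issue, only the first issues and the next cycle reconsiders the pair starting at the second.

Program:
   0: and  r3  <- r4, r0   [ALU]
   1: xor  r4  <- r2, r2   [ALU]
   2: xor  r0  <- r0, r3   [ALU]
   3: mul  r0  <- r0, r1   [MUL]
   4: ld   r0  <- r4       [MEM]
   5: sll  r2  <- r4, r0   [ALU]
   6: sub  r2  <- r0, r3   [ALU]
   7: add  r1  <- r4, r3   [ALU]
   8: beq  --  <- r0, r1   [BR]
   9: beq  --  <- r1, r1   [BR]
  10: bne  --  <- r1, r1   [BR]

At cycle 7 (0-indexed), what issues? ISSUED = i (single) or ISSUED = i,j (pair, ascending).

ISSUED = 9

[0] i0/i1  and+xor  -- 2-wide
[1] i2  xor  -- RAW+WAW r0
[2] i3  mul  -- WAW r0
[3] i4  ld  -- RAW r0
[4] i5  sll  -- WAW r2
[5] i6/i7  sub+add  -- 2-wide
[6] i8  beq  -- no-port BR/BR
[7] i9  beq  -- no-port BR/BR
[8] i10  bne  -- tail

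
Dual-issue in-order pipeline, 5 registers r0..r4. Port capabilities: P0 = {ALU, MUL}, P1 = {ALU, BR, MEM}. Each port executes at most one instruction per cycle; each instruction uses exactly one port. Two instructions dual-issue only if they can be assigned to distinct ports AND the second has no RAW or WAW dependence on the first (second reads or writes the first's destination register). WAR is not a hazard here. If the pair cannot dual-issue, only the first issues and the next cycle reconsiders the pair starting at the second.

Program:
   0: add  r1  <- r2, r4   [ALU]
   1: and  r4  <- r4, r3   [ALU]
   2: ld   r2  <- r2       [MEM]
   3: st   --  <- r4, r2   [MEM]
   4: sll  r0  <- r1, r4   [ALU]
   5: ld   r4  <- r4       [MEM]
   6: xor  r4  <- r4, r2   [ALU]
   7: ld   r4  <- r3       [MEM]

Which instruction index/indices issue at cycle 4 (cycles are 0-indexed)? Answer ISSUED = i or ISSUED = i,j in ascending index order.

ISSUED = 6

  cy0 -> i0,i1 (add.ALU/and.ALU) dual
  cy1 -> i2 (ld.MEM) no-port MEM/MEM
  cy2 -> i3,i4 (st.MEM/sll.ALU) dual
  cy3 -> i5 (ld.MEM) RAW+WAW r4
  cy4 -> i6 (xor.ALU) WAW r4
  cy5 -> i7 (ld.MEM) tail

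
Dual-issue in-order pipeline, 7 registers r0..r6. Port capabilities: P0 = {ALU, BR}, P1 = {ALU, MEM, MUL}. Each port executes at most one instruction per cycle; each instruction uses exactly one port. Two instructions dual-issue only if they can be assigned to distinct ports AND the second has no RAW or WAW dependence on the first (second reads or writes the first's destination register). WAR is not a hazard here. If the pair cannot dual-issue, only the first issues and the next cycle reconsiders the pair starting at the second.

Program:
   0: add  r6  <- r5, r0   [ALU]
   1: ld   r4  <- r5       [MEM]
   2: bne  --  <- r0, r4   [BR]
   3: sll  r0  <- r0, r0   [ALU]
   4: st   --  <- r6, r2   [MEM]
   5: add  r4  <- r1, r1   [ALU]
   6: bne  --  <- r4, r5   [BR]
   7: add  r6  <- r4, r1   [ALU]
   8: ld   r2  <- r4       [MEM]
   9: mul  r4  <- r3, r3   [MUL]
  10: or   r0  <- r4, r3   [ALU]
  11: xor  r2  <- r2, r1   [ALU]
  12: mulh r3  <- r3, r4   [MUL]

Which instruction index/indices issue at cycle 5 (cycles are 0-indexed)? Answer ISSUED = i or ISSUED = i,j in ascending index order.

c0: i0+i1 add ld  dual
c1: i2+i3 bne sll  dual
c2: i4+i5 st add  dual
c3: i6+i7 bne add  dual
c4: i8 ld  no-port MEM/MUL
c5: i9 mul  RAW r4
c6: i10+i11 or xor  dual
c7: i12 mulh  tail

ISSUED = 9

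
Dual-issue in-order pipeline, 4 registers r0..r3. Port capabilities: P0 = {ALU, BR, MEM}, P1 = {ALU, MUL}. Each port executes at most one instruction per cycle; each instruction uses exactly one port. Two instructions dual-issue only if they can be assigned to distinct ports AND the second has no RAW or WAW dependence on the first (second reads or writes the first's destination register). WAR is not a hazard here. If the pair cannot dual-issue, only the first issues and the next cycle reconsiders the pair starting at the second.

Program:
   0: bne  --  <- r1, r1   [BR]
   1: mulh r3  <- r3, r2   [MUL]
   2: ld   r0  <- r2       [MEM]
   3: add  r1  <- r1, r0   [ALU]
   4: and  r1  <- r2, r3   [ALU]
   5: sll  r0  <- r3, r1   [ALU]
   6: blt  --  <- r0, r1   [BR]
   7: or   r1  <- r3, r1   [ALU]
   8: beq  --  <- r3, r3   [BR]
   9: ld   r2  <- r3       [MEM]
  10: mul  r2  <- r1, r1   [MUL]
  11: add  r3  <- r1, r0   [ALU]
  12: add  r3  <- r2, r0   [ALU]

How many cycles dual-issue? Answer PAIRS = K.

[0] i0,i1  bne mulh  -- dual
[1] i2  ld  -- RAW r0
[2] i3  add  -- WAW r1
[3] i4  and  -- RAW r1
[4] i5  sll  -- RAW r0
[5] i6,i7  blt or  -- dual
[6] i8  beq  -- no-port BR/MEM
[7] i9  ld  -- WAW r2
[8] i10,i11  mul add  -- dual
[9] i12  add  -- tail

PAIRS = 3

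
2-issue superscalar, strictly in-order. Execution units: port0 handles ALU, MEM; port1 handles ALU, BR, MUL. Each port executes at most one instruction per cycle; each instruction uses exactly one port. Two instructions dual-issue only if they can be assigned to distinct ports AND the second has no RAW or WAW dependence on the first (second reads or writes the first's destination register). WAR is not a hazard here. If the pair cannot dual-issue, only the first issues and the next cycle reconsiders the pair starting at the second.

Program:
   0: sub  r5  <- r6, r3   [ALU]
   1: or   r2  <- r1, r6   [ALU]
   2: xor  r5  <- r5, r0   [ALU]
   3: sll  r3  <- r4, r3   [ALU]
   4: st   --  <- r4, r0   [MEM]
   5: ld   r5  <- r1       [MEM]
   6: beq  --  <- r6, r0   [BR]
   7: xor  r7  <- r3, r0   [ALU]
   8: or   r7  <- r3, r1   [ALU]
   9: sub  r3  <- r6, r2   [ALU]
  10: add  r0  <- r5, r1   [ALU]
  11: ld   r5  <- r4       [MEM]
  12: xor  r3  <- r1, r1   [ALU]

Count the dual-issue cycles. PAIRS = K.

PAIRS = 5

c0: i0,i1 sub;or  pair
c1: i2,i3 xor;sll  pair
c2: i4 st  no-port MEM/MEM
c3: i5,i6 ld;beq  pair
c4: i7 xor  WAW r7
c5: i8,i9 or;sub  pair
c6: i10,i11 add;ld  pair
c7: i12 xor  tail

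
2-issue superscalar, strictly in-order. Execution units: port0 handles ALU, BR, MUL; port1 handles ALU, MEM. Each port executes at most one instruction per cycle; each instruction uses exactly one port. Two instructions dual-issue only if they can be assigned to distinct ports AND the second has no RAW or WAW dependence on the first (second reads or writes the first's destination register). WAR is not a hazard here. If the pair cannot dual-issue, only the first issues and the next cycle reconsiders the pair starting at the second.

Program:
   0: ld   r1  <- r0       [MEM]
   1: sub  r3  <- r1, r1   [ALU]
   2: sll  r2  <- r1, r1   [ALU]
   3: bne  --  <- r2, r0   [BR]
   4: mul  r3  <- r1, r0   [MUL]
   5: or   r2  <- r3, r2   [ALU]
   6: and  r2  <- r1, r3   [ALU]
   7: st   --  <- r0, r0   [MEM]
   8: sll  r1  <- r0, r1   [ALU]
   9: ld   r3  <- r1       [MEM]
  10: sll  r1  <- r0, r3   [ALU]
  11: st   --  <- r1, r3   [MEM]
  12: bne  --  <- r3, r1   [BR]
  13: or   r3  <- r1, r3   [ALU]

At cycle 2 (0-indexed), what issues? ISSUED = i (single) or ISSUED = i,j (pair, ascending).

c0: i0 ld.MEM  RAW r1
c1: i1&i2 sub.ALU/sll.ALU  2-wide
c2: i3 bne.BR  no-port BR/MUL
c3: i4 mul.MUL  RAW r3
c4: i5 or.ALU  WAW r2
c5: i6&i7 and.ALU/st.MEM  2-wide
c6: i8 sll.ALU  RAW r1
c7: i9 ld.MEM  RAW r3
c8: i10 sll.ALU  RAW r1
c9: i11&i12 st.MEM/bne.BR  2-wide
c10: i13 or.ALU  tail

ISSUED = 3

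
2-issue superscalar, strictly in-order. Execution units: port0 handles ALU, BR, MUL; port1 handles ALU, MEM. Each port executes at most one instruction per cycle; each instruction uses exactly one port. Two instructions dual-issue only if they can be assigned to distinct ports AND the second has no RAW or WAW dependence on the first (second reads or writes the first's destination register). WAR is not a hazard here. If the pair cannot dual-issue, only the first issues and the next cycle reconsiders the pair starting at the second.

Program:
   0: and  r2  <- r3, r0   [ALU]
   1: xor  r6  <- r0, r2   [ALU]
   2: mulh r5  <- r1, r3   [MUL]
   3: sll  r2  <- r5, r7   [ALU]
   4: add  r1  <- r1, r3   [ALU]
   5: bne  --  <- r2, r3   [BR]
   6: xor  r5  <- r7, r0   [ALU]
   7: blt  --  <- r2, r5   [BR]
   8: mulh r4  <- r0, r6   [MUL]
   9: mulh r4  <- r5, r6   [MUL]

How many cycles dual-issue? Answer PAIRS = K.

PAIRS = 3

0. and.ALU @i0  | RAW r2
1. xor.ALU;mulh.MUL @i1&i2  | 2-wide
2. sll.ALU;add.ALU @i3&i4  | 2-wide
3. bne.BR;xor.ALU @i5&i6  | 2-wide
4. blt.BR @i7  | no-port BR/MUL
5. mulh.MUL @i8  | no-port MUL/MUL
6. mulh.MUL @i9  | tail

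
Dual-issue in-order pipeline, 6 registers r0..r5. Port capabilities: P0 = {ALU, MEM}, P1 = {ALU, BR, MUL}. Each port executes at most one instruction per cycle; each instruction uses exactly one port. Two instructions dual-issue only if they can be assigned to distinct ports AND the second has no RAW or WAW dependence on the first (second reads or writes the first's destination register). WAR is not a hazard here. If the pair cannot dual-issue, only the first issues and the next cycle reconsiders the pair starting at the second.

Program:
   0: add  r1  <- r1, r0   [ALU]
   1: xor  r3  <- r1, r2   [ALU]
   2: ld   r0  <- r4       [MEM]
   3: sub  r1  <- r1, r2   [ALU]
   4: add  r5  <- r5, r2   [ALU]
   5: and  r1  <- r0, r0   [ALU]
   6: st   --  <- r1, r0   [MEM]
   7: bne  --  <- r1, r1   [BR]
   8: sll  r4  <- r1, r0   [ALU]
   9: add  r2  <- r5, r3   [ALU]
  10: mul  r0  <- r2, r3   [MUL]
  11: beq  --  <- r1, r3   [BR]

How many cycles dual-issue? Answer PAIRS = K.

PAIRS = 4

  cy0 -> i0 (add.ALU) RAW r1
  cy1 -> i1+i2 (xor.ALU/ld.MEM) 2-wide
  cy2 -> i3+i4 (sub.ALU/add.ALU) 2-wide
  cy3 -> i5 (and.ALU) RAW r1
  cy4 -> i6+i7 (st.MEM/bne.BR) 2-wide
  cy5 -> i8+i9 (sll.ALU/add.ALU) 2-wide
  cy6 -> i10 (mul.MUL) no-port MUL/BR
  cy7 -> i11 (beq.BR) tail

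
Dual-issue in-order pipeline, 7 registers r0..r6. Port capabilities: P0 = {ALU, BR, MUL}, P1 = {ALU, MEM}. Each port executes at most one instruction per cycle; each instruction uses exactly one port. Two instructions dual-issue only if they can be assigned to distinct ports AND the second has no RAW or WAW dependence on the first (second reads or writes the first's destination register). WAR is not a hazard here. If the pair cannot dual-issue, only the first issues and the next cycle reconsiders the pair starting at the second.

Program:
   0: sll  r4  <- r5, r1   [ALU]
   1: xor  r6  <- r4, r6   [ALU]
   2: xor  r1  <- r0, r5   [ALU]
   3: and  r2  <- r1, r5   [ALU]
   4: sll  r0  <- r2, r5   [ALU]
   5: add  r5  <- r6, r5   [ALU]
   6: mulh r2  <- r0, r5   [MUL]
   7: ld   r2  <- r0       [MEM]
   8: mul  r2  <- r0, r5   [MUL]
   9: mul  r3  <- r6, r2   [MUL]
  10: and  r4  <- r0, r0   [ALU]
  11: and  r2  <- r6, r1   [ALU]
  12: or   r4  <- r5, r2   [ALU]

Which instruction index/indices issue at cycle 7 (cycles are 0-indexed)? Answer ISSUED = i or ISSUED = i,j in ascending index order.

ISSUED = 9,10

t=0 i0:sll.ALU ; RAW r4
t=1 i1+i2:xor.ALU+xor.ALU ; pair
t=2 i3:and.ALU ; RAW r2
t=3 i4+i5:sll.ALU+add.ALU ; pair
t=4 i6:mulh.MUL ; WAW r2
t=5 i7:ld.MEM ; WAW r2
t=6 i8:mul.MUL ; no-port MUL/MUL
t=7 i9+i10:mul.MUL+and.ALU ; pair
t=8 i11:and.ALU ; RAW r2
t=9 i12:or.ALU ; tail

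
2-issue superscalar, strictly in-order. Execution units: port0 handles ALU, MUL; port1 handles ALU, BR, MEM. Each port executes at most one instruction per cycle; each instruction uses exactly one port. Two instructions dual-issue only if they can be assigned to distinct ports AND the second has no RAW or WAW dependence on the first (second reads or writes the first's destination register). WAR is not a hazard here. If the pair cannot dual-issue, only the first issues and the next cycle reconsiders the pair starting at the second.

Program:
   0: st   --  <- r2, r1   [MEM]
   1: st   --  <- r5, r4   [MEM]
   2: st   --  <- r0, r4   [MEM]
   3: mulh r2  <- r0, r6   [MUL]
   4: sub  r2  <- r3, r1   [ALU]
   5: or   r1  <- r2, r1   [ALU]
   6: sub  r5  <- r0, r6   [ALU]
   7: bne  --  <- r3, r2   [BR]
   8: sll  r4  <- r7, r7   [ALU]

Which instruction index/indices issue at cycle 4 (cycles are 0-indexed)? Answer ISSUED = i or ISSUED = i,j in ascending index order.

ISSUED = 5,6

0. st.MEM @i0  | no-port MEM/MEM
1. st.MEM @i1  | no-port MEM/MEM
2. st.MEM/mulh.MUL @i2&i3  | pair
3. sub.ALU @i4  | RAW r2
4. or.ALU/sub.ALU @i5&i6  | pair
5. bne.BR/sll.ALU @i7&i8  | pair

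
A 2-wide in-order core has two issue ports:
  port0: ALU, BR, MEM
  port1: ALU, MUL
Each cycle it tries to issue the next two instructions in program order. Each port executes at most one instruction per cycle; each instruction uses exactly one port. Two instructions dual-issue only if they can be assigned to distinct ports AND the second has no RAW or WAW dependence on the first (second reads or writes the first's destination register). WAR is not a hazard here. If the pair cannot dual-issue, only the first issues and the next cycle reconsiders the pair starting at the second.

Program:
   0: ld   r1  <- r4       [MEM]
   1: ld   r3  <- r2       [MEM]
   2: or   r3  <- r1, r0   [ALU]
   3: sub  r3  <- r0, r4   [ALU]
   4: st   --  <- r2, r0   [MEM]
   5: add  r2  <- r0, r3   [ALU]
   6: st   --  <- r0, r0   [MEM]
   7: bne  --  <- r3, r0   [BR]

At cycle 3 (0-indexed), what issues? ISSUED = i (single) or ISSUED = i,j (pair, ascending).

#0 head=0: ld i0 no-port MEM/MEM
#1 head=1: ld i1 WAW r3
#2 head=2: or i2 WAW r3
#3 head=3: sub st i3,i4 dual
#4 head=5: add st i5,i6 dual
#5 head=7: bne i7 tail

ISSUED = 3,4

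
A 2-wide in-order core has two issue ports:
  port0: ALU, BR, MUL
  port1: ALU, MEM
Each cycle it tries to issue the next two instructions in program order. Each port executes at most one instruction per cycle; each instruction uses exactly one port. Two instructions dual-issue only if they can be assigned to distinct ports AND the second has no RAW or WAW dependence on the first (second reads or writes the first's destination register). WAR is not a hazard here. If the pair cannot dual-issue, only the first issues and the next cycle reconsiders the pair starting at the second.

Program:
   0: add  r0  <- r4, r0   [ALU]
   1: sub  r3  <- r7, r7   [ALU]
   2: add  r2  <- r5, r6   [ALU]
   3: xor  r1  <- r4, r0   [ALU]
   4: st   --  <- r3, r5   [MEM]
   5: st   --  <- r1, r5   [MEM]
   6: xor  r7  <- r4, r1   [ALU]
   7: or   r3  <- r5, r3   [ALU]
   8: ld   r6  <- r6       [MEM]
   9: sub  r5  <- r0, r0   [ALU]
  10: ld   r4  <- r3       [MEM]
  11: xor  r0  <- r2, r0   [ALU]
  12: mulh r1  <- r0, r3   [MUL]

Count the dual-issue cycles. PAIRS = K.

PAIRS = 5

  cy0 -> i0+i1 (add;sub) pair
  cy1 -> i2+i3 (add;xor) pair
  cy2 -> i4 (st) no-port MEM/MEM
  cy3 -> i5+i6 (st;xor) pair
  cy4 -> i7+i8 (or;ld) pair
  cy5 -> i9+i10 (sub;ld) pair
  cy6 -> i11 (xor) RAW r0
  cy7 -> i12 (mulh) tail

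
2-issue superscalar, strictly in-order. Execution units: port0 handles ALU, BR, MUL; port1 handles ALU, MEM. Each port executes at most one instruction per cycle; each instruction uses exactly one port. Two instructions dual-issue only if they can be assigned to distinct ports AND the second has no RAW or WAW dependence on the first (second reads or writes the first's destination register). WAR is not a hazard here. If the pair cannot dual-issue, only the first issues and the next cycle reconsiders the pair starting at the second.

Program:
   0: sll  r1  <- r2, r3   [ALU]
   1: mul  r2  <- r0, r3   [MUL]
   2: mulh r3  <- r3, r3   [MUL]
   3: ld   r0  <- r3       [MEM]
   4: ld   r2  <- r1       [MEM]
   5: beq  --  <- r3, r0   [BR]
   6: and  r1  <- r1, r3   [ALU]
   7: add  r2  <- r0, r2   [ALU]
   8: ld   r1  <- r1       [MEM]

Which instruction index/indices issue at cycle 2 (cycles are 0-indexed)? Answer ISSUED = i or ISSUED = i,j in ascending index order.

ISSUED = 3

t=0 i0&i1:sll.ALU;mul.MUL ; pair
t=1 i2:mulh.MUL ; RAW r3
t=2 i3:ld.MEM ; no-port MEM/MEM
t=3 i4&i5:ld.MEM;beq.BR ; pair
t=4 i6&i7:and.ALU;add.ALU ; pair
t=5 i8:ld.MEM ; tail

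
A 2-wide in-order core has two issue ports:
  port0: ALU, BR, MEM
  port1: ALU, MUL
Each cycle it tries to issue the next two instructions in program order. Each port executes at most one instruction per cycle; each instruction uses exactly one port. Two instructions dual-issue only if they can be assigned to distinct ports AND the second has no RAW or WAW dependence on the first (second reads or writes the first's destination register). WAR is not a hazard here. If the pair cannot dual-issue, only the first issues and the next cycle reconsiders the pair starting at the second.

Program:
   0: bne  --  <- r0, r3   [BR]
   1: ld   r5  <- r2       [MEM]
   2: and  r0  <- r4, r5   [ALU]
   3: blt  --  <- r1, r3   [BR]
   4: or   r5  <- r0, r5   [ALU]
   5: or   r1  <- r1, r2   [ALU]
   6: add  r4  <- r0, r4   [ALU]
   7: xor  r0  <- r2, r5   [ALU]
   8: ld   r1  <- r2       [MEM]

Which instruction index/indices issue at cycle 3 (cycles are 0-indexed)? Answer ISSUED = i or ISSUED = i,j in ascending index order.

ISSUED = 4,5

#0 head=0: bne i0 no-port BR/MEM
#1 head=1: ld i1 RAW r5
#2 head=2: and;blt i2,i3 dual
#3 head=4: or;or i4,i5 dual
#4 head=6: add;xor i6,i7 dual
#5 head=8: ld i8 tail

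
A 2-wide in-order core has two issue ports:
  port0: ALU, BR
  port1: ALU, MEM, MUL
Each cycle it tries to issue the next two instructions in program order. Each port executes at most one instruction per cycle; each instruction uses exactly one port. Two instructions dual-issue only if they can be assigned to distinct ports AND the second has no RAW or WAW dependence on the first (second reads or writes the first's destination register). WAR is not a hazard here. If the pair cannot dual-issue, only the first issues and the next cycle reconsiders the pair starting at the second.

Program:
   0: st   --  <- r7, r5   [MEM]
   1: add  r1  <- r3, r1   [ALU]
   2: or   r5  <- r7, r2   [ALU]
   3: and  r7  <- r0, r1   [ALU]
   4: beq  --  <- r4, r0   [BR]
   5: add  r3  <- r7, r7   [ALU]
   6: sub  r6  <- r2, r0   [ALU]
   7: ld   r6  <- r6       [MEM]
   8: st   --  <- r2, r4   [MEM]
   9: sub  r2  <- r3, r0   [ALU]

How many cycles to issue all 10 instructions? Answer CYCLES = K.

0. st+add @i0+i1  | pair
1. or+and @i2+i3  | pair
2. beq+add @i4+i5  | pair
3. sub @i6  | RAW+WAW r6
4. ld @i7  | no-port MEM/MEM
5. st+sub @i8+i9  | pair

CYCLES = 6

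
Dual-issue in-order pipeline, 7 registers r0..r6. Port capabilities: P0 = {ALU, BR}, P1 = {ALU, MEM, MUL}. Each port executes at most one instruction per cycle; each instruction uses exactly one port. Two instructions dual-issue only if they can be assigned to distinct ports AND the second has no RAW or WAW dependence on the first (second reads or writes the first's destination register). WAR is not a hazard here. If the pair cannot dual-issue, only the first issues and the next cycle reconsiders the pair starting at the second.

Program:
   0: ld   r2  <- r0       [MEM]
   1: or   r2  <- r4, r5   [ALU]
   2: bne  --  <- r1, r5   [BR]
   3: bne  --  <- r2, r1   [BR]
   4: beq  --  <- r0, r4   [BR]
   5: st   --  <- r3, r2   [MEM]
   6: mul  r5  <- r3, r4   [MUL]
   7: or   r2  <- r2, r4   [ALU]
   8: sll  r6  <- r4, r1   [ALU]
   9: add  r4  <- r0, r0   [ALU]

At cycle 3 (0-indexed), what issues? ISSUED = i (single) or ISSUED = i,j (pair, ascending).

t=0 i0:ld ; WAW r2
t=1 i1&i2:or+bne ; dual
t=2 i3:bne ; no-port BR/BR
t=3 i4&i5:beq+st ; dual
t=4 i6&i7:mul+or ; dual
t=5 i8&i9:sll+add ; dual

ISSUED = 4,5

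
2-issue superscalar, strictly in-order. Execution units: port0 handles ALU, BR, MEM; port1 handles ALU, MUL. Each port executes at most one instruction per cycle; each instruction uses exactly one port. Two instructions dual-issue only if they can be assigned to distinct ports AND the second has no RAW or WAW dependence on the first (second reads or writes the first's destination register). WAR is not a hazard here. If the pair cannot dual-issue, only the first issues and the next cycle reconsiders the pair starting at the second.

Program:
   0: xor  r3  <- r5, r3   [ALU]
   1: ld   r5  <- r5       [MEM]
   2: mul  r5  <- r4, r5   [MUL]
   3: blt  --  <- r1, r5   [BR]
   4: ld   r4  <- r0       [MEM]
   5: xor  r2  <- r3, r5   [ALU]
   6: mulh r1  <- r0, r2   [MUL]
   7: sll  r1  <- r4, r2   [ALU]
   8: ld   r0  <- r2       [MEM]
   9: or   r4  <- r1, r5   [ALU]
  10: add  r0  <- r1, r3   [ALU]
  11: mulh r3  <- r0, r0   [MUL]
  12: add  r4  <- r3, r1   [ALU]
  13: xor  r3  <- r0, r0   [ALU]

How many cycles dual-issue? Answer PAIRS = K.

PAIRS = 5

t=0 i0+i1:xor ld ; dual
t=1 i2:mul ; RAW r5
t=2 i3:blt ; no-port BR/MEM
t=3 i4+i5:ld xor ; dual
t=4 i6:mulh ; WAW r1
t=5 i7+i8:sll ld ; dual
t=6 i9+i10:or add ; dual
t=7 i11:mulh ; RAW r3
t=8 i12+i13:add xor ; dual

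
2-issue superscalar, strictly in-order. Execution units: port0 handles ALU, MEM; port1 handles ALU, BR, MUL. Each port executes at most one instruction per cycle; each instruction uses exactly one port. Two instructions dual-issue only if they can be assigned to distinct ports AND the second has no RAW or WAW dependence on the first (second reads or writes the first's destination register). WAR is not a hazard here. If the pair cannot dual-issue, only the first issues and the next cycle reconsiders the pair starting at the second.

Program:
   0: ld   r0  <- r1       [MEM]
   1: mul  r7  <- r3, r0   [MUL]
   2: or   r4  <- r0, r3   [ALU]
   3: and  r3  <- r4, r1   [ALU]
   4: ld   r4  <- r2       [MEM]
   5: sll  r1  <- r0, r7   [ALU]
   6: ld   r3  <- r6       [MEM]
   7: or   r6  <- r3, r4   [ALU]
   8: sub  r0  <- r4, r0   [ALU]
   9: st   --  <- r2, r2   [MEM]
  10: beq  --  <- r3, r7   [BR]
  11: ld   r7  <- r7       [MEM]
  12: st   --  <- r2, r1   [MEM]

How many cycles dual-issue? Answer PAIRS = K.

PAIRS = 5

0. ld @i0  | RAW r0
1. mul or @i1+i2  | dual
2. and ld @i3+i4  | dual
3. sll ld @i5+i6  | dual
4. or sub @i7+i8  | dual
5. st beq @i9+i10  | dual
6. ld @i11  | no-port MEM/MEM
7. st @i12  | tail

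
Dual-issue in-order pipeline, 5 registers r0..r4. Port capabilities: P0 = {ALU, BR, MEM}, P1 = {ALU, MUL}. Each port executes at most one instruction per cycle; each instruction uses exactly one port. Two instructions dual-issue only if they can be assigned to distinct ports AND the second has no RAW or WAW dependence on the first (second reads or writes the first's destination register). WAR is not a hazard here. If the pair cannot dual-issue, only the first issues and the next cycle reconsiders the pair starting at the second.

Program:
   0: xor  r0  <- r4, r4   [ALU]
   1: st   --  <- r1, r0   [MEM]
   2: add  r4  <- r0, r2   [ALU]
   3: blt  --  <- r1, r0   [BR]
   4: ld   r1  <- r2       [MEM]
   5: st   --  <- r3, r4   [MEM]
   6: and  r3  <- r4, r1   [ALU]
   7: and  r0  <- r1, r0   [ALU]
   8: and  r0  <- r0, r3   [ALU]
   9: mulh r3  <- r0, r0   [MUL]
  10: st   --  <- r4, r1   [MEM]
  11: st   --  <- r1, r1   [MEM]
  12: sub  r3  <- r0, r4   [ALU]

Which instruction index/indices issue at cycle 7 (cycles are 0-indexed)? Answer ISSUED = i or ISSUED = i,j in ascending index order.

ISSUED = 9,10

  cy0 -> i0 (xor.ALU) RAW r0
  cy1 -> i1+i2 (st.MEM add.ALU) dual
  cy2 -> i3 (blt.BR) no-port BR/MEM
  cy3 -> i4 (ld.MEM) no-port MEM/MEM
  cy4 -> i5+i6 (st.MEM and.ALU) dual
  cy5 -> i7 (and.ALU) RAW+WAW r0
  cy6 -> i8 (and.ALU) RAW r0
  cy7 -> i9+i10 (mulh.MUL st.MEM) dual
  cy8 -> i11+i12 (st.MEM sub.ALU) dual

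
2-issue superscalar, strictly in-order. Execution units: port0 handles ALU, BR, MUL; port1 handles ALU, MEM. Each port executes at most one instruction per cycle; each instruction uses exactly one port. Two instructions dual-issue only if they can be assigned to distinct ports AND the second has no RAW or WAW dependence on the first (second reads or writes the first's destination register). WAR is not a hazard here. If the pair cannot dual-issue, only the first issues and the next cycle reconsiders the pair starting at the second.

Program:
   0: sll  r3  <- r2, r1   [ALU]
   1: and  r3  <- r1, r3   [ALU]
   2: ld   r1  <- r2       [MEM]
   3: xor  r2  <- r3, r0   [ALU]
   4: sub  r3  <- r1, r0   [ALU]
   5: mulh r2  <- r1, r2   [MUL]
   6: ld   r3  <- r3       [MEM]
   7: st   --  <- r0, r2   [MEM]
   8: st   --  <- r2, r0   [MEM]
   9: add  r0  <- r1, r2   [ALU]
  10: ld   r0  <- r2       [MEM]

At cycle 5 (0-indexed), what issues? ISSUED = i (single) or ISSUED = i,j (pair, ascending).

[0] i0  sll  -- RAW+WAW r3
[1] i1,i2  and;ld  -- 2-wide
[2] i3,i4  xor;sub  -- 2-wide
[3] i5,i6  mulh;ld  -- 2-wide
[4] i7  st  -- no-port MEM/MEM
[5] i8,i9  st;add  -- 2-wide
[6] i10  ld  -- tail

ISSUED = 8,9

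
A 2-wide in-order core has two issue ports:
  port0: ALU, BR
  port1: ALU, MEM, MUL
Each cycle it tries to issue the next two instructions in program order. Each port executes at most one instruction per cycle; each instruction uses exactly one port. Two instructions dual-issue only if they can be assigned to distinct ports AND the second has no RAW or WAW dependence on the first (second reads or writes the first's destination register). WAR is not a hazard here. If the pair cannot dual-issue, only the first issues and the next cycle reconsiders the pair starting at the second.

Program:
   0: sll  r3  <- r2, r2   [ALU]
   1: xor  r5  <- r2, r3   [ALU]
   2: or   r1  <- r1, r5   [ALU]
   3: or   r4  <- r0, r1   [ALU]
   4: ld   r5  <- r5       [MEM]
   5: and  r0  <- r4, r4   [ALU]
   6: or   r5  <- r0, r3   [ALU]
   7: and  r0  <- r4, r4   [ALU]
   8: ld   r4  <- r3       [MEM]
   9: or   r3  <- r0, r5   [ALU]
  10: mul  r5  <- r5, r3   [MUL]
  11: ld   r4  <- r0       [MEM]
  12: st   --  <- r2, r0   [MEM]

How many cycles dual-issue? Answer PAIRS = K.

PAIRS = 3

0. sll.ALU @i0  | RAW r3
1. xor.ALU @i1  | RAW r5
2. or.ALU @i2  | RAW r1
3. or.ALU/ld.MEM @i3+i4  | pair
4. and.ALU @i5  | RAW r0
5. or.ALU/and.ALU @i6+i7  | pair
6. ld.MEM/or.ALU @i8+i9  | pair
7. mul.MUL @i10  | no-port MUL/MEM
8. ld.MEM @i11  | no-port MEM/MEM
9. st.MEM @i12  | tail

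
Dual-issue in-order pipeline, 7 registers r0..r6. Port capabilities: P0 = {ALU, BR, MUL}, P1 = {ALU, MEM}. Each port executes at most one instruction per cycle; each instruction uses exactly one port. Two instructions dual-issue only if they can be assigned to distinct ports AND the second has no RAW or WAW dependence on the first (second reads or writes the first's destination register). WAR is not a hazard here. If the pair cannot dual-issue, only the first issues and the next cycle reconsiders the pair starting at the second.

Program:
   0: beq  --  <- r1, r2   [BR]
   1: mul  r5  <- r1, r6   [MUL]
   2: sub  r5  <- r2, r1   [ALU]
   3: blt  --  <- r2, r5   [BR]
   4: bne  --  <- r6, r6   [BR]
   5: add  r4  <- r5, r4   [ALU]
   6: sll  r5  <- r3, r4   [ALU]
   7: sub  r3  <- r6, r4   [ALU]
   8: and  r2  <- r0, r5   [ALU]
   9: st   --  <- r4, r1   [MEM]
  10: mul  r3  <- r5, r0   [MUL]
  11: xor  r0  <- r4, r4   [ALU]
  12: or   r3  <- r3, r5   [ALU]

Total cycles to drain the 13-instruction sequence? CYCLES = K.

CYCLES = 9

  cy0 -> i0 (beq.BR) no-port BR/MUL
  cy1 -> i1 (mul.MUL) WAW r5
  cy2 -> i2 (sub.ALU) RAW r5
  cy3 -> i3 (blt.BR) no-port BR/BR
  cy4 -> i4/i5 (bne.BR;add.ALU) 2-wide
  cy5 -> i6/i7 (sll.ALU;sub.ALU) 2-wide
  cy6 -> i8/i9 (and.ALU;st.MEM) 2-wide
  cy7 -> i10/i11 (mul.MUL;xor.ALU) 2-wide
  cy8 -> i12 (or.ALU) tail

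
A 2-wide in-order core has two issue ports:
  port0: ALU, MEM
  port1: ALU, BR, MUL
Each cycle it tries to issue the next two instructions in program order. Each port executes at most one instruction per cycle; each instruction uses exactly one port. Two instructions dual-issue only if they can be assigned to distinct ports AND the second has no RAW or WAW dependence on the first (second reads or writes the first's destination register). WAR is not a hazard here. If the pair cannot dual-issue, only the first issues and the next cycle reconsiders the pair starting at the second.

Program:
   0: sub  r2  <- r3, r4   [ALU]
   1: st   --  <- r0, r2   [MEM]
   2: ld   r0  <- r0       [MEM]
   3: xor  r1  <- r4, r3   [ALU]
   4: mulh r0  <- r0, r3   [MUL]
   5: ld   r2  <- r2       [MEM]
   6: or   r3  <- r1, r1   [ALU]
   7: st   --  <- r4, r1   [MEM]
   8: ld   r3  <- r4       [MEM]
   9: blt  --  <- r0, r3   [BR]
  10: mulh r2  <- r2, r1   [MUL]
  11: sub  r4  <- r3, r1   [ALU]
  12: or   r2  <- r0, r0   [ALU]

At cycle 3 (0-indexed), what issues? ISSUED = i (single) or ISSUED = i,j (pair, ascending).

ISSUED = 4,5

c0: i0 sub.ALU  RAW r2
c1: i1 st.MEM  no-port MEM/MEM
c2: i2/i3 ld.MEM;xor.ALU  pair
c3: i4/i5 mulh.MUL;ld.MEM  pair
c4: i6/i7 or.ALU;st.MEM  pair
c5: i8 ld.MEM  RAW r3
c6: i9 blt.BR  no-port BR/MUL
c7: i10/i11 mulh.MUL;sub.ALU  pair
c8: i12 or.ALU  tail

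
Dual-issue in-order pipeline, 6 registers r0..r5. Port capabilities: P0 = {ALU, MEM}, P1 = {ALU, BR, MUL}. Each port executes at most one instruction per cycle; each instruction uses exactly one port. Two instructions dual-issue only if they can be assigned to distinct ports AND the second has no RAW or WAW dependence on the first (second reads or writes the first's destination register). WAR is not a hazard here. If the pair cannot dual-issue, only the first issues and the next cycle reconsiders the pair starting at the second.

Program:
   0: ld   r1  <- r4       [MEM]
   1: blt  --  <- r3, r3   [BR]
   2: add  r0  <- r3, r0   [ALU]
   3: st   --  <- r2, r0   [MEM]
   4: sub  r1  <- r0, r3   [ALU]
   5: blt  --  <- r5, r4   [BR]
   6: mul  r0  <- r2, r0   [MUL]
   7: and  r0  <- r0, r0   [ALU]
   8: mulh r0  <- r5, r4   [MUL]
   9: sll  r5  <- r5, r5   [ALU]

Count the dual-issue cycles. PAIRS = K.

[0] i0,i1  ld+blt  -- dual
[1] i2  add  -- RAW r0
[2] i3,i4  st+sub  -- dual
[3] i5  blt  -- no-port BR/MUL
[4] i6  mul  -- RAW+WAW r0
[5] i7  and  -- WAW r0
[6] i8,i9  mulh+sll  -- dual

PAIRS = 3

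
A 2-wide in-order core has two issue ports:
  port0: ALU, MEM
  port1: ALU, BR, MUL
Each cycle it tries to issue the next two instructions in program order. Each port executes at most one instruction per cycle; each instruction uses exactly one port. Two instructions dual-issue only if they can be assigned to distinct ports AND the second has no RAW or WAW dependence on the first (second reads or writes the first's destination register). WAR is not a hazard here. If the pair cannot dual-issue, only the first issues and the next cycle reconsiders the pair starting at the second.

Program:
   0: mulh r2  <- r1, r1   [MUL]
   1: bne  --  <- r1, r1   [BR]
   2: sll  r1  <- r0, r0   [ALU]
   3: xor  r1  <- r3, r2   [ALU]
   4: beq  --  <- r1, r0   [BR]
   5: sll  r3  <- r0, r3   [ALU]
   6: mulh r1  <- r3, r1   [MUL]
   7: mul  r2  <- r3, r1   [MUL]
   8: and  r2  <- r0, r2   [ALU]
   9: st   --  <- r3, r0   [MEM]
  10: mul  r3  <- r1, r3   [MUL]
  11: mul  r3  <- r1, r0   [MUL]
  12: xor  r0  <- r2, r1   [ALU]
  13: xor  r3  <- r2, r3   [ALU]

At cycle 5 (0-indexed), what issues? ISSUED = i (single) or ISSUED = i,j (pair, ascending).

ISSUED = 7

c0: i0 mulh.MUL  no-port MUL/BR
c1: i1,i2 bne.BR/sll.ALU  2-wide
c2: i3 xor.ALU  RAW r1
c3: i4,i5 beq.BR/sll.ALU  2-wide
c4: i6 mulh.MUL  no-port MUL/MUL
c5: i7 mul.MUL  RAW+WAW r2
c6: i8,i9 and.ALU/st.MEM  2-wide
c7: i10 mul.MUL  no-port MUL/MUL
c8: i11,i12 mul.MUL/xor.ALU  2-wide
c9: i13 xor.ALU  tail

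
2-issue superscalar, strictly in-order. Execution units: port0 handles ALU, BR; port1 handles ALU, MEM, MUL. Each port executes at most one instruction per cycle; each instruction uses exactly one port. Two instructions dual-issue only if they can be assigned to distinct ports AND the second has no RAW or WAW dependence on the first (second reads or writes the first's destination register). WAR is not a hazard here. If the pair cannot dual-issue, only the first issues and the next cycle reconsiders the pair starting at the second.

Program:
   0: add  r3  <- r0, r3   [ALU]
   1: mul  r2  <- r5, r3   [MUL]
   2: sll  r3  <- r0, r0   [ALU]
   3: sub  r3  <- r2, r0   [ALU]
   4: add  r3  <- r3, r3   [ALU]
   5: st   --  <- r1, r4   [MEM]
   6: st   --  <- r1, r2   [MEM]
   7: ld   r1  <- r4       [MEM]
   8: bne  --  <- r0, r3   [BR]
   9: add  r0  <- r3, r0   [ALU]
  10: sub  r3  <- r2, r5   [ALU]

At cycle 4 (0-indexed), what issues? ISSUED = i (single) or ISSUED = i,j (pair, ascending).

ISSUED = 6

c0: i0 add.ALU  RAW r3
c1: i1+i2 mul.MUL;sll.ALU  dual
c2: i3 sub.ALU  RAW+WAW r3
c3: i4+i5 add.ALU;st.MEM  dual
c4: i6 st.MEM  no-port MEM/MEM
c5: i7+i8 ld.MEM;bne.BR  dual
c6: i9+i10 add.ALU;sub.ALU  dual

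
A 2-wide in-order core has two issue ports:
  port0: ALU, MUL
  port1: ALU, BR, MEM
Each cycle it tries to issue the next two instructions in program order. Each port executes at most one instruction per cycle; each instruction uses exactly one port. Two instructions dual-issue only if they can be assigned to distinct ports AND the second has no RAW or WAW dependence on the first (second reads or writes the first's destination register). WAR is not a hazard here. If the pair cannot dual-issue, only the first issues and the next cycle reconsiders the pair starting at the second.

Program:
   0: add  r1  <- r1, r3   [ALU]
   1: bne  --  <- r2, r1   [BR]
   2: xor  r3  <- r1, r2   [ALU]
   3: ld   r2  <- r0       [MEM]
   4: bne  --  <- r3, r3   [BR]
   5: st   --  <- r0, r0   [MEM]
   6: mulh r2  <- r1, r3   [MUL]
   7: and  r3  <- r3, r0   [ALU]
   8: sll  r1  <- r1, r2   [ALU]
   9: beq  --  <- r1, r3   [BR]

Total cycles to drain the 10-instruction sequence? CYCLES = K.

c0: i0 add.ALU  RAW r1
c1: i1,i2 bne.BR;xor.ALU  dual
c2: i3 ld.MEM  no-port MEM/BR
c3: i4 bne.BR  no-port BR/MEM
c4: i5,i6 st.MEM;mulh.MUL  dual
c5: i7,i8 and.ALU;sll.ALU  dual
c6: i9 beq.BR  tail

CYCLES = 7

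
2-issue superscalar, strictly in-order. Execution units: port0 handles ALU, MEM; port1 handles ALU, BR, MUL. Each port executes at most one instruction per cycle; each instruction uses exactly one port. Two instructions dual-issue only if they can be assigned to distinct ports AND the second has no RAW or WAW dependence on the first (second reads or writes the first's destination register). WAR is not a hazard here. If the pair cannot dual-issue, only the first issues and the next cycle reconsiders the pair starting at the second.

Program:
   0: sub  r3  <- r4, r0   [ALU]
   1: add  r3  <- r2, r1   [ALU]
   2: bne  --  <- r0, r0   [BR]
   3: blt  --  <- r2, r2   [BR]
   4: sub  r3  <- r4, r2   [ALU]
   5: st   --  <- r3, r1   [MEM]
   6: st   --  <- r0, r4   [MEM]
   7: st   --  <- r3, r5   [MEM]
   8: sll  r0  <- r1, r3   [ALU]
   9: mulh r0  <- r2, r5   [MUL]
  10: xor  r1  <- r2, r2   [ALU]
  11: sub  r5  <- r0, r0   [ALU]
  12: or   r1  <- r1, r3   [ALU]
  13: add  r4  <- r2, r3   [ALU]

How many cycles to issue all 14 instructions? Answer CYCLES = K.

c0: i0 sub.ALU  WAW r3
c1: i1&i2 add.ALU bne.BR  pair
c2: i3&i4 blt.BR sub.ALU  pair
c3: i5 st.MEM  no-port MEM/MEM
c4: i6 st.MEM  no-port MEM/MEM
c5: i7&i8 st.MEM sll.ALU  pair
c6: i9&i10 mulh.MUL xor.ALU  pair
c7: i11&i12 sub.ALU or.ALU  pair
c8: i13 add.ALU  tail

CYCLES = 9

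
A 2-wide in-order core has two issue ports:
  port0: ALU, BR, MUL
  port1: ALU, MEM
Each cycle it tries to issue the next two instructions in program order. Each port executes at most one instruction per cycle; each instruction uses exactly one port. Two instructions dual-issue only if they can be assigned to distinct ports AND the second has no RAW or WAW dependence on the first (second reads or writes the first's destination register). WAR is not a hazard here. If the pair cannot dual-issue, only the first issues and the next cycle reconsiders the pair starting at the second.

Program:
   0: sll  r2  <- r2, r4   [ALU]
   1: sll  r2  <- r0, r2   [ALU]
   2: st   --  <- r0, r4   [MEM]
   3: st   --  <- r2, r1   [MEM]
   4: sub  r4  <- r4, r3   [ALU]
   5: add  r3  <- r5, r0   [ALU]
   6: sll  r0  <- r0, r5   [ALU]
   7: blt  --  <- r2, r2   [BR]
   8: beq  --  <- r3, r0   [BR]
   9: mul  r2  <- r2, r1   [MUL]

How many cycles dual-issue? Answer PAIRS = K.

  cy0 -> i0 (sll.ALU) RAW+WAW r2
  cy1 -> i1&i2 (sll.ALU;st.MEM) dual
  cy2 -> i3&i4 (st.MEM;sub.ALU) dual
  cy3 -> i5&i6 (add.ALU;sll.ALU) dual
  cy4 -> i7 (blt.BR) no-port BR/BR
  cy5 -> i8 (beq.BR) no-port BR/MUL
  cy6 -> i9 (mul.MUL) tail

PAIRS = 3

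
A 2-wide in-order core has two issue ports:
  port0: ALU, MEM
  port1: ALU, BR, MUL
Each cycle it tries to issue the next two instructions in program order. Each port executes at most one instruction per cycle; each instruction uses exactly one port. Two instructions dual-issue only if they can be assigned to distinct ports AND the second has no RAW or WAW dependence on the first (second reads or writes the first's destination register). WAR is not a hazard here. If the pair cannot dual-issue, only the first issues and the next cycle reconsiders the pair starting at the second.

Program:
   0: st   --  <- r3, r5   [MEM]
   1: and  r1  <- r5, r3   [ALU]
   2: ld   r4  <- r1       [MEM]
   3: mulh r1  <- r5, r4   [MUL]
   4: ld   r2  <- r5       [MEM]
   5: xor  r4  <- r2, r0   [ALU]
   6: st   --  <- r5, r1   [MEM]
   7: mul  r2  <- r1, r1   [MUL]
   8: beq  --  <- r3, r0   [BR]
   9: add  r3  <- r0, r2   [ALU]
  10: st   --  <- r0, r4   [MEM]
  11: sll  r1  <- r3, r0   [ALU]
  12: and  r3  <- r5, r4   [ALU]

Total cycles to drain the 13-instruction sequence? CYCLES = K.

CYCLES = 8

[0] i0+i1  st+and  -- dual
[1] i2  ld  -- RAW r4
[2] i3+i4  mulh+ld  -- dual
[3] i5+i6  xor+st  -- dual
[4] i7  mul  -- no-port MUL/BR
[5] i8+i9  beq+add  -- dual
[6] i10+i11  st+sll  -- dual
[7] i12  and  -- tail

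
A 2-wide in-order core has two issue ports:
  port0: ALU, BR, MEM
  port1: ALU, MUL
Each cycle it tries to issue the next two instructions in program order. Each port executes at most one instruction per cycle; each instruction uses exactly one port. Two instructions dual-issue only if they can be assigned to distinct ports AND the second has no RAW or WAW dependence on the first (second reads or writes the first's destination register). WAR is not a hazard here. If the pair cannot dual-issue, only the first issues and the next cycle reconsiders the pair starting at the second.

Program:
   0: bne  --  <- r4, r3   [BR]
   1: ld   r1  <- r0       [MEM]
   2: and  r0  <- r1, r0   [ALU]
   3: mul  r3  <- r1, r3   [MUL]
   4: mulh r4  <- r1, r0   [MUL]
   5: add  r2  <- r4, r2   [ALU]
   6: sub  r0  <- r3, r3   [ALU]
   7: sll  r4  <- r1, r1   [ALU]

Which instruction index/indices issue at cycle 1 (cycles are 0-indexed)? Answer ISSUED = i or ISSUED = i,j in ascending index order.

ISSUED = 1

#0 head=0: bne.BR i0 no-port BR/MEM
#1 head=1: ld.MEM i1 RAW r1
#2 head=2: and.ALU;mul.MUL i2&i3 dual
#3 head=4: mulh.MUL i4 RAW r4
#4 head=5: add.ALU;sub.ALU i5&i6 dual
#5 head=7: sll.ALU i7 tail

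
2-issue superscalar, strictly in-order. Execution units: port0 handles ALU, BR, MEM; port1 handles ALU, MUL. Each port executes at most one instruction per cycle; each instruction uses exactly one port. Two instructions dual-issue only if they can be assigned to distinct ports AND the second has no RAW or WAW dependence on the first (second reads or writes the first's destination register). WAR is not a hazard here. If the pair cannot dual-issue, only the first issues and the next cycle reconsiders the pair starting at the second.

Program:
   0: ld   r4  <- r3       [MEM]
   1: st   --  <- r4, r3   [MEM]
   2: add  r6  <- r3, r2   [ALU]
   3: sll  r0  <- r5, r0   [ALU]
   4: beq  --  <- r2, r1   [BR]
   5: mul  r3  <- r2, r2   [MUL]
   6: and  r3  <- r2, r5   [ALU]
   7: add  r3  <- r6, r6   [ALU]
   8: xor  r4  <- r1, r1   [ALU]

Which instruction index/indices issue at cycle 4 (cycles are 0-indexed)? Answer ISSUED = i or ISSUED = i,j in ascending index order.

ISSUED = 6

0. ld.MEM @i0  | no-port MEM/MEM
1. st.MEM add.ALU @i1&i2  | dual
2. sll.ALU beq.BR @i3&i4  | dual
3. mul.MUL @i5  | WAW r3
4. and.ALU @i6  | WAW r3
5. add.ALU xor.ALU @i7&i8  | dual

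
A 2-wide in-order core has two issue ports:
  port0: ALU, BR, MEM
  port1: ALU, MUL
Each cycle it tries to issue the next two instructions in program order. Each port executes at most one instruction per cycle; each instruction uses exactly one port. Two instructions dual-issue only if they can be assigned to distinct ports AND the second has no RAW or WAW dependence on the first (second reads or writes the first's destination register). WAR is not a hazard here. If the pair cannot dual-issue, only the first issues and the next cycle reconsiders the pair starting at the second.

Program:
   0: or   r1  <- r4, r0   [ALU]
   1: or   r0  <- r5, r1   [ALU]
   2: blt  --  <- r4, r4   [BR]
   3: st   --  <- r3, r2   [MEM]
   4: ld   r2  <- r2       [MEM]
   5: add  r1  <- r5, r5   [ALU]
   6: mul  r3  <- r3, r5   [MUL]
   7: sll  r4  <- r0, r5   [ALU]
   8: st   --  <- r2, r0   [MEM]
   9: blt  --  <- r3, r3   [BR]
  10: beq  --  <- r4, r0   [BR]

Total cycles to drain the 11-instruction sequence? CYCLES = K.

  cy0 -> i0 (or) RAW r1
  cy1 -> i1&i2 (or/blt) pair
  cy2 -> i3 (st) no-port MEM/MEM
  cy3 -> i4&i5 (ld/add) pair
  cy4 -> i6&i7 (mul/sll) pair
  cy5 -> i8 (st) no-port MEM/BR
  cy6 -> i9 (blt) no-port BR/BR
  cy7 -> i10 (beq) tail

CYCLES = 8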